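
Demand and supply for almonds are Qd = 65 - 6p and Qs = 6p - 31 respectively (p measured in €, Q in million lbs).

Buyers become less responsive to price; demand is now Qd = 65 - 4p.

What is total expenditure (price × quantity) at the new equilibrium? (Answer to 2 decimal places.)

255.36

Initially, 65 - 6p = 6p - 31, so 96 = 12p and p = 8, Q = 17.
After the shift, demand is Qd = 65 - 4p and supply is Qs = 6p - 31.
Clearing the new market: 65 - 4p = 6p - 31, so p = 9.6 and Q = 26.6.
New expenditure = 9.6 × 26.6 = 255.36.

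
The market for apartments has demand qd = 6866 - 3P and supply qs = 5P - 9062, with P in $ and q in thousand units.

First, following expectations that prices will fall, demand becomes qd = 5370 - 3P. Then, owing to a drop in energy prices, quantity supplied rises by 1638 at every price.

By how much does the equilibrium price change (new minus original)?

Before the shock: 6866 - 3P = 5P - 9062 ⇒ 15928 = 8P ⇒ P = 1991, q = 893.
With the change applied: demand qd = 5370 - 3P, supply qs = 5P - 7424.
New equilibrium: 5370 - 3P = 5P - 7424 ⇒ 12794 = 8P ⇒ P = 1599.25, q = 572.25.
ΔP = 1599.25 − 1991 = -391.75.

-391.75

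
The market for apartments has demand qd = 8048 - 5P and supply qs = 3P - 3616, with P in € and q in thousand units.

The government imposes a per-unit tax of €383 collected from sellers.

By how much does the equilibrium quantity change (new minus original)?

-718.125

Before the shock: 8048 - 5P = 3P - 3616 ⇒ 11664 = 8P ⇒ P = 1458, q = 758.
Since sellers keep the price net of the tax, the effective supply curve becomes qs = 3P - 4765.
Setting them equal: 8048 - 5P = 3P - 4765 → 12813 = 8P, so P = 1601.625 and q = 39.875.
Δq = 39.875 − 758 = -718.125.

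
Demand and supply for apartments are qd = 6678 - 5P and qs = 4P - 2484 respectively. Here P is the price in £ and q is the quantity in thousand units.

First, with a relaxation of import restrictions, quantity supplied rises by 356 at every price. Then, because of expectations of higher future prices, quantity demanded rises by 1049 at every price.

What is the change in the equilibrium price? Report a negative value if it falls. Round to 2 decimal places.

Before the shock: 6678 - 5P = 4P - 2484 ⇒ 9162 = 9P ⇒ P = 1018, q = 1588.
The shock moves the curves to qd = 7727 - 5P and qs = 4P - 2128.
Setting them equal: 7727 - 5P = 4P - 2128 → 9855 = 9P, so P = 1095 and q = 2252.
ΔP = 1095 − 1018 = +77.00.

+77.00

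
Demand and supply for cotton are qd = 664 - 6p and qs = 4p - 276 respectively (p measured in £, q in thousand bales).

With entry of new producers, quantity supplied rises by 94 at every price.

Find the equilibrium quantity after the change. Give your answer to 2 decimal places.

Initially, 664 - 6p = 4p - 276, so 940 = 10p and p = 94, q = 100.
After the shift, demand is qd = 664 - 6p and supply is qs = 4p - 182.
Setting them equal: 664 - 6p = 4p - 182 → 846 = 10p, so p = 84.6 and q = 156.4.

156.40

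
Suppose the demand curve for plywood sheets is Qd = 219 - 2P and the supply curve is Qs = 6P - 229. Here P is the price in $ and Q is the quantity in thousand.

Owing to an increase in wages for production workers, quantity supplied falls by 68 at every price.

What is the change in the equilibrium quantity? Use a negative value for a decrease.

Solve the original market: 219 - 2P = 6P - 229, hence P = 56 and Q = 107.
The new curves are Qd = 219 - 2P (demand) and Qs = 6P - 297 (supply).
Clearing the new market: 219 - 2P = 6P - 297, so P = 64.5 and Q = 90.
ΔQ = 90 − 107 = -17.

-17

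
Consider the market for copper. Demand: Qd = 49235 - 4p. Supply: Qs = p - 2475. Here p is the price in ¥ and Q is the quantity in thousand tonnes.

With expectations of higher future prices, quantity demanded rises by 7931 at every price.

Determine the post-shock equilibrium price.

Initially, 49235 - 4p = p - 2475, so 51710 = 5p and p = 10342, Q = 7867.
With the change applied: demand Qd = 57166 - 4p, supply Qs = p - 2475.
New equilibrium: 57166 - 4p = p - 2475 ⇒ 59641 = 5p ⇒ p = 11928.2, Q = 9453.2.

11928.2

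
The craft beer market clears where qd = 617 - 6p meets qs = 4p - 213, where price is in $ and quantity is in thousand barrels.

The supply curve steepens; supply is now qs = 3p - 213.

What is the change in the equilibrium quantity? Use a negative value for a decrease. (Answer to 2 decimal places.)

Before the shock: 617 - 6p = 4p - 213 ⇒ 830 = 10p ⇒ p = 83, q = 119.
After the shift, demand is qd = 617 - 6p and supply is qs = 3p - 213.
New equilibrium: 617 - 6p = 3p - 213 ⇒ 830 = 9p ⇒ p = 830/9 ≈ 92.2222, q = 191/3 ≈ 63.6667.
Δq = 63.6667 − 119 = -55.33.

-55.33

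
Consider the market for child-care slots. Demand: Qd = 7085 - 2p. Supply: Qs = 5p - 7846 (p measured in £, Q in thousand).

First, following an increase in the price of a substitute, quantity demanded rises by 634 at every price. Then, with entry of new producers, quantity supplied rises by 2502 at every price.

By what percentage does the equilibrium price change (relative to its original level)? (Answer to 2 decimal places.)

Initially, 7085 - 2p = 5p - 7846, so 14931 = 7p and p = 2133, Q = 2819.
With the change applied: demand Qd = 7719 - 2p, supply Qs = 5p - 5344.
Setting them equal: 7719 - 2p = 5p - 5344 → 13063 = 7p, so p = 13063/7 ≈ 1866.1429 and Q = 27907/7 ≈ 3986.7143.
%Δp = (1866.1429 − 2133) / 2133 × 100 = -12.51%.

-12.51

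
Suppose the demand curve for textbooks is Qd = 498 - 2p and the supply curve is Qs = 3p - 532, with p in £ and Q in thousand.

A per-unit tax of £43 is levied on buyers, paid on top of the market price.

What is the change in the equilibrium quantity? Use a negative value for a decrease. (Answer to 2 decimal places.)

-51.60

Initially, 498 - 2p = 3p - 532, so 1030 = 5p and p = 206, Q = 86.
Since buyers pay the price plus the tax, the effective demand curve becomes Qd = 412 - 2p.
New equilibrium: 412 - 2p = 3p - 532 ⇒ 944 = 5p ⇒ p = 188.8, Q = 34.4.
ΔQ = 34.4 − 86 = -51.60.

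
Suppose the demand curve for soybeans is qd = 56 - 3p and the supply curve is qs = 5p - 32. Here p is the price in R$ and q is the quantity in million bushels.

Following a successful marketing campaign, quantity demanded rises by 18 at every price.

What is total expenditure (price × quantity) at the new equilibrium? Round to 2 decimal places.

Original equilibrium: 56 - 3p = 5p - 32 gives 88 = 8p, so p = 11 and q = 23.
After the shift, demand is qd = 74 - 3p and supply is qs = 5p - 32.
New equilibrium: 74 - 3p = 5p - 32 ⇒ 106 = 8p ⇒ p = 13.25, q = 34.25.
New expenditure = 13.25 × 34.25 = 453.81.

453.81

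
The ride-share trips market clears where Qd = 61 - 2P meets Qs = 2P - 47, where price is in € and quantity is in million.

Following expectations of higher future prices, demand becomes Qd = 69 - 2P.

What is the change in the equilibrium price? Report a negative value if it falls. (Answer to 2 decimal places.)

+2.00

Initially, 61 - 2P = 2P - 47, so 108 = 4P and P = 27, Q = 7.
With the change applied: demand Qd = 69 - 2P, supply Qs = 2P - 47.
New equilibrium: 69 - 2P = 2P - 47 ⇒ 116 = 4P ⇒ P = 29, Q = 11.
ΔP = 29 − 27 = +2.00.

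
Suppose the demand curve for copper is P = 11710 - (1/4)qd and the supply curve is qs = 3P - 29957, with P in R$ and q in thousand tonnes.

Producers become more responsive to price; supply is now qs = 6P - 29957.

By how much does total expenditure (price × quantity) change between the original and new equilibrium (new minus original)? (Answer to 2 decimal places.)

+91375703.64

Initially, 46840 - 4P = 3P - 29957, so 76797 = 7P and P = 10971, q = 2956.
With the change applied: demand qd = 46840 - 4P, supply qs = 6P - 29957.
Clearing the new market: 46840 - 4P = 6P - 29957, so P = 7679.7 and q = 16121.2.
Expenditure moves from 10971×2956 = 32430276 to 7679.7×16121.2 = 123805979.64; change = +91375703.64.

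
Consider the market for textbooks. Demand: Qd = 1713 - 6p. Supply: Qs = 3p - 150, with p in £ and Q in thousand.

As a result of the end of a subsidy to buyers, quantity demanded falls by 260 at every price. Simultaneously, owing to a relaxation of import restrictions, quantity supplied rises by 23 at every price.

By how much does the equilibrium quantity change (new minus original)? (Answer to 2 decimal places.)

Initially, 1713 - 6p = 3p - 150, so 1863 = 9p and p = 207, Q = 471.
The new curves are Qd = 1453 - 6p (demand) and Qs = 3p - 127 (supply).
New equilibrium: 1453 - 6p = 3p - 127 ⇒ 1580 = 9p ⇒ p = 1580/9 ≈ 175.5556, Q = 1199/3 ≈ 399.6667.
ΔQ = 399.6667 − 471 = -71.33.

-71.33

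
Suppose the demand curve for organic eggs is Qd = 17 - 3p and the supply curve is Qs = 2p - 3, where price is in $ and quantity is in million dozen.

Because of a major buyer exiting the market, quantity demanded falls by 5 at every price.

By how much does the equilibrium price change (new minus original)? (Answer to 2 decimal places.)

-1.00

Initially, 17 - 3p = 2p - 3, so 20 = 5p and p = 4, Q = 5.
With the change applied: demand Qd = 12 - 3p, supply Qs = 2p - 3.
Clearing the new market: 12 - 3p = 2p - 3, so p = 3 and Q = 3.
Δp = 3 − 4 = -1.00.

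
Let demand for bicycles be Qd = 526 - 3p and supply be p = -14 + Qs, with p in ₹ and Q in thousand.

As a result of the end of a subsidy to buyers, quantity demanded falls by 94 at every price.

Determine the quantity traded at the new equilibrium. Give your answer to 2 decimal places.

Original equilibrium: 526 - 3p = p + 14 gives 512 = 4p, so p = 128 and Q = 142.
The shock moves the curves to Qd = 432 - 3p and Qs = p + 14.
Clearing the new market: 432 - 3p = p + 14, so p = 104.5 and Q = 118.5.

118.50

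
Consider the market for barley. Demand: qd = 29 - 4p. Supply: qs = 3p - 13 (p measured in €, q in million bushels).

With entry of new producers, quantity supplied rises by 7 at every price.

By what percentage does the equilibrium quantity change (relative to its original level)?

Solve the original market: 29 - 4p = 3p - 13, hence p = 6 and q = 5.
The shock moves the curves to qd = 29 - 4p and qs = 3p - 6.
Clearing the new market: 29 - 4p = 3p - 6, so p = 5 and q = 9.
%Δq = (9 − 5) / 5 × 100 = +80%.

+80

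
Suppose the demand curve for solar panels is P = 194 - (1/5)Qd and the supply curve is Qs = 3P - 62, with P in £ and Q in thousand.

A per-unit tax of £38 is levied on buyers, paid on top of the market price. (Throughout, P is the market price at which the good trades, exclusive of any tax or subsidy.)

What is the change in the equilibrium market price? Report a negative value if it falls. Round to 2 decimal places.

Original equilibrium: 970 - 5P = 3P - 62 gives 1032 = 8P, so P = 129 and Q = 325.
Since buyers pay the price plus the tax, the effective demand curve becomes Qd = 780 - 5P.
Setting them equal: 780 - 5P = 3P - 62 → 842 = 8P, so P = 105.25 and Q = 253.75.
ΔP = 105.25 − 129 = -23.75.

-23.75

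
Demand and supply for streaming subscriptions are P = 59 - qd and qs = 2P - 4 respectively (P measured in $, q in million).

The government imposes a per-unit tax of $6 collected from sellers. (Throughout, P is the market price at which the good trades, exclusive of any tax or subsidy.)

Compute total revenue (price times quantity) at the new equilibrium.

Solve the original market: 59 - P = 2P - 4, hence P = 21 and q = 38.
Since sellers keep the price net of the tax, the effective supply curve becomes qs = 2P - 16.
New equilibrium: 59 - P = 2P - 16 ⇒ 75 = 3P ⇒ P = 25, q = 34.
New expenditure = 25 × 34 = 850.

850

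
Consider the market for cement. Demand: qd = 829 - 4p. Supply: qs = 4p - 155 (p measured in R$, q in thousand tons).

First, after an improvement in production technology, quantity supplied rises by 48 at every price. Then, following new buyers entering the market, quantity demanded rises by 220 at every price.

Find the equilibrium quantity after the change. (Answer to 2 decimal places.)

471.00

Original equilibrium: 829 - 4p = 4p - 155 gives 984 = 8p, so p = 123 and q = 337.
The shock moves the curves to qd = 1049 - 4p and qs = 4p - 107.
Setting them equal: 1049 - 4p = 4p - 107 → 1156 = 8p, so p = 144.5 and q = 471.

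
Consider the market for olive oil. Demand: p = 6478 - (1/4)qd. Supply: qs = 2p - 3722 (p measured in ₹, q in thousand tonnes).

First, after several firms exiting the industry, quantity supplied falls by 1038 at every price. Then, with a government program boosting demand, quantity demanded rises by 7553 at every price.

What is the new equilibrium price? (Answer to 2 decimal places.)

Initially, 25912 - 4p = 2p - 3722, so 29634 = 6p and p = 4939, q = 6156.
With the change applied: demand qd = 33465 - 4p, supply qs = 2p - 4760.
Equate the new curves: 33465 - 4p = 2p - 4760, giving 38225 = 6p, p = 38225/6 ≈ 6370.8333, q = 23945/3 ≈ 7981.6667.

6370.83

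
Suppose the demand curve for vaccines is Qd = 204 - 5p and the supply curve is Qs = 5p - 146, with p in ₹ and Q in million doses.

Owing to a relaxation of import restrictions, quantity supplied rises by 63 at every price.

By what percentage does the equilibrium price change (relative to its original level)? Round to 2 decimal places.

-18.00

Solve the original market: 204 - 5p = 5p - 146, hence p = 35 and Q = 29.
The shock moves the curves to Qd = 204 - 5p and Qs = 5p - 83.
New equilibrium: 204 - 5p = 5p - 83 ⇒ 287 = 10p ⇒ p = 28.7, Q = 60.5.
%Δp = (28.7 − 35) / 35 × 100 = -18.00%.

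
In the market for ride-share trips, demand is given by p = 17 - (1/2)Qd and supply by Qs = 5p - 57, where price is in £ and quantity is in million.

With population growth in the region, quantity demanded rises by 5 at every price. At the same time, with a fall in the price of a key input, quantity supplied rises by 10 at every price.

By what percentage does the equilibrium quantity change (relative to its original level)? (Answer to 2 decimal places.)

Initially, 34 - 2p = 5p - 57, so 91 = 7p and p = 13, Q = 8.
The shock moves the curves to Qd = 39 - 2p and Qs = 5p - 47.
New equilibrium: 39 - 2p = 5p - 47 ⇒ 86 = 7p ⇒ p = 86/7 ≈ 12.2857, Q = 101/7 ≈ 14.4286.
%ΔQ = (14.4286 − 8) / 8 × 100 = +80.36%.

+80.36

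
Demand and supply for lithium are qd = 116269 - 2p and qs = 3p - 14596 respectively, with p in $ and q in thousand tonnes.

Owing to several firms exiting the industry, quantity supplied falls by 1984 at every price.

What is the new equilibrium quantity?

63129.4

Solve the original market: 116269 - 2p = 3p - 14596, hence p = 26173 and q = 63923.
The shock moves the curves to qd = 116269 - 2p and qs = 3p - 16580.
Setting them equal: 116269 - 2p = 3p - 16580 → 132849 = 5p, so p = 26569.8 and q = 63129.4.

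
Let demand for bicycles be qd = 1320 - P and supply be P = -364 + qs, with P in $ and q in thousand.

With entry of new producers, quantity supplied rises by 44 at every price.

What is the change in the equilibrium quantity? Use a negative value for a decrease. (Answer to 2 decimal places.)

Before the shock: 1320 - P = P + 364 ⇒ 956 = 2P ⇒ P = 478, q = 842.
The new curves are qd = 1320 - P (demand) and qs = P + 408 (supply).
Setting them equal: 1320 - P = P + 408 → 912 = 2P, so P = 456 and q = 864.
Δq = 864 − 842 = +22.00.

+22.00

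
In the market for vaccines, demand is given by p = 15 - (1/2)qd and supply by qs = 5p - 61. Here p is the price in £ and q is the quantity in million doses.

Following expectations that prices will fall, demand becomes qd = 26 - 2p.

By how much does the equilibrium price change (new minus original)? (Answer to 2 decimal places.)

Solve the original market: 30 - 2p = 5p - 61, hence p = 13 and q = 4.
The new curves are qd = 26 - 2p (demand) and qs = 5p - 61 (supply).
Equate the new curves: 26 - 2p = 5p - 61, giving 87 = 7p, p = 87/7 ≈ 12.4286, q = 8/7 ≈ 1.1429.
Δp = 12.4286 − 13 = -0.57.

-0.57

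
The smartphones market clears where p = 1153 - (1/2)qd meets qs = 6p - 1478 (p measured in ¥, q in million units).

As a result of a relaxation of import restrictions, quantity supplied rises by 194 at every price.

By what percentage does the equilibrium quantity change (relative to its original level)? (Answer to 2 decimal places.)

+3.57

Initially, 2306 - 2p = 6p - 1478, so 3784 = 8p and p = 473, q = 1360.
With the change applied: demand qd = 2306 - 2p, supply qs = 6p - 1284.
Clearing the new market: 2306 - 2p = 6p - 1284, so p = 448.75 and q = 1408.5.
%Δq = (1408.5 − 1360) / 1360 × 100 = +3.57%.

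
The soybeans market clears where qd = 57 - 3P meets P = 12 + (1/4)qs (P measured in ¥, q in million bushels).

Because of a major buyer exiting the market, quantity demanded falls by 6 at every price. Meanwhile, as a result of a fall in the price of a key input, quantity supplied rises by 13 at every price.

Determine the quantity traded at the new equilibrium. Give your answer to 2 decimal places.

14.14

Solve the original market: 57 - 3P = 4P - 48, hence P = 15 and q = 12.
After the shift, demand is qd = 51 - 3P and supply is qs = 4P - 35.
Clearing the new market: 51 - 3P = 4P - 35, so P = 86/7 ≈ 12.2857 and q = 99/7 ≈ 14.1429.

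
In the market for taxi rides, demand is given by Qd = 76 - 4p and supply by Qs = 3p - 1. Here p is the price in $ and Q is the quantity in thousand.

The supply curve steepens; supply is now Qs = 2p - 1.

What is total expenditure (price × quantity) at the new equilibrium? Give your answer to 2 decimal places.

Before the shock: 76 - 4p = 3p - 1 ⇒ 77 = 7p ⇒ p = 11, Q = 32.
The new curves are Qd = 76 - 4p (demand) and Qs = 2p - 1 (supply).
Setting them equal: 76 - 4p = 2p - 1 → 77 = 6p, so p = 77/6 ≈ 12.8333 and Q = 74/3 ≈ 24.6667.
New expenditure = 12.8333 × 24.6667 = 316.56.

316.56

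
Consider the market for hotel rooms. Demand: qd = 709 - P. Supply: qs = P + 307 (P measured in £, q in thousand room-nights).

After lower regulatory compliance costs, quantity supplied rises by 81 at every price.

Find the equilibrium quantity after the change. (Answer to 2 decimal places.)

548.50

Before the shock: 709 - P = P + 307 ⇒ 402 = 2P ⇒ P = 201, q = 508.
With the change applied: demand qd = 709 - P, supply qs = P + 388.
Setting them equal: 709 - P = P + 388 → 321 = 2P, so P = 160.5 and q = 548.5.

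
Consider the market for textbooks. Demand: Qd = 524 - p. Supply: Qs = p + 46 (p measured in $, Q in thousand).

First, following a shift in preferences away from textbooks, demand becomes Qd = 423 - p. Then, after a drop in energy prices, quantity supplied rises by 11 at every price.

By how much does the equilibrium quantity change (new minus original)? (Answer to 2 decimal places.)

-45.00

Initially, 524 - p = p + 46, so 478 = 2p and p = 239, Q = 285.
The shock moves the curves to Qd = 423 - p and Qs = p + 57.
Equate the new curves: 423 - p = p + 57, giving 366 = 2p, p = 183, Q = 240.
ΔQ = 240 − 285 = -45.00.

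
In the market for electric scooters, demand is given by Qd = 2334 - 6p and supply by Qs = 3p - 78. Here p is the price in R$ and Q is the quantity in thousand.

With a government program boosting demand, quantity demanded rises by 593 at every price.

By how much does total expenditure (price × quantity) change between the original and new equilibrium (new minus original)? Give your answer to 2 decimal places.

+113834.04

Initially, 2334 - 6p = 3p - 78, so 2412 = 9p and p = 268, Q = 726.
After the shift, demand is Qd = 2927 - 6p and supply is Qs = 3p - 78.
Equate the new curves: 2927 - 6p = 3p - 78, giving 3005 = 9p, p = 3005/9 ≈ 333.8889, Q = 2771/3 ≈ 923.6667.
Expenditure moves from 268×726 = 194568 to 333.8889×923.6667 = 308402.0370; change = +113834.04.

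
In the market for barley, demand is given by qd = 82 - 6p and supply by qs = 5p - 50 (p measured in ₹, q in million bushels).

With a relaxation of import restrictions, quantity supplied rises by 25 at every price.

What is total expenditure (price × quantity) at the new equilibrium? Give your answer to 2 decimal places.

229.92

Original equilibrium: 82 - 6p = 5p - 50 gives 132 = 11p, so p = 12 and q = 10.
After the shift, demand is qd = 82 - 6p and supply is qs = 5p - 25.
Clearing the new market: 82 - 6p = 5p - 25, so p = 107/11 ≈ 9.7273 and q = 260/11 ≈ 23.6364.
New expenditure = 9.7273 × 23.6364 = 229.92.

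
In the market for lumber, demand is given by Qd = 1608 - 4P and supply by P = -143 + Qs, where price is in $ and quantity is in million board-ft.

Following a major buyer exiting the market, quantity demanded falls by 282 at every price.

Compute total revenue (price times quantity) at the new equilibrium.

89813.36

Initially, 1608 - 4P = P + 143, so 1465 = 5P and P = 293, Q = 436.
The new curves are Qd = 1326 - 4P (demand) and Qs = P + 143 (supply).
Equate the new curves: 1326 - 4P = P + 143, giving 1183 = 5P, P = 236.6, Q = 379.6.
New expenditure = 236.6 × 379.6 = 89813.36.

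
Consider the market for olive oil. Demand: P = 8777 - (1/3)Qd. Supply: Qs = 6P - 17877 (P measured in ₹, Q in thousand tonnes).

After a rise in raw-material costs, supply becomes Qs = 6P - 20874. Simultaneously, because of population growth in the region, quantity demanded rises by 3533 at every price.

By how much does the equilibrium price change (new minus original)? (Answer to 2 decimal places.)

Initially, 26331 - 3P = 6P - 17877, so 44208 = 9P and P = 4912, Q = 11595.
After the shift, demand is Qd = 29864 - 3P and supply is Qs = 6P - 20874.
Setting them equal: 29864 - 3P = 6P - 20874 → 50738 = 9P, so P = 50738/9 ≈ 5637.5556 and Q = 38854/3 ≈ 12951.3333.
ΔP = 5637.5556 − 4912 = +725.56.

+725.56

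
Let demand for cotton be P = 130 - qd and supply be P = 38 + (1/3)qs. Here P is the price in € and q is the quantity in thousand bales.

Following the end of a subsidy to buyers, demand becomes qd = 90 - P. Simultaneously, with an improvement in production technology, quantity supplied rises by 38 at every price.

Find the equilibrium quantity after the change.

Initially, 130 - P = 3P - 114, so 244 = 4P and P = 61, q = 69.
After the shift, demand is qd = 90 - P and supply is qs = 3P - 76.
Setting them equal: 90 - P = 3P - 76 → 166 = 4P, so P = 41.5 and q = 48.5.

48.5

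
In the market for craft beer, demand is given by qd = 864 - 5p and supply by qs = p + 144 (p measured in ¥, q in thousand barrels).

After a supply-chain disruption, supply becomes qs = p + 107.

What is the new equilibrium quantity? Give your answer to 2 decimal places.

233.17

Original equilibrium: 864 - 5p = p + 144 gives 720 = 6p, so p = 120 and q = 264.
With the change applied: demand qd = 864 - 5p, supply qs = p + 107.
Equate the new curves: 864 - 5p = p + 107, giving 757 = 6p, p = 757/6 ≈ 126.1667, q = 1399/6 ≈ 233.1667.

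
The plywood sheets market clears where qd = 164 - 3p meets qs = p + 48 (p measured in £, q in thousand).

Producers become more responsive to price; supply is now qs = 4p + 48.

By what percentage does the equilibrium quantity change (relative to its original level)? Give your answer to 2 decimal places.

+48.42

Before the shock: 164 - 3p = p + 48 ⇒ 116 = 4p ⇒ p = 29, q = 77.
The shock moves the curves to qd = 164 - 3p and qs = 4p + 48.
New equilibrium: 164 - 3p = 4p + 48 ⇒ 116 = 7p ⇒ p = 116/7 ≈ 16.5714, q = 800/7 ≈ 114.2857.
%Δq = (114.2857 − 77) / 77 × 100 = +48.42%.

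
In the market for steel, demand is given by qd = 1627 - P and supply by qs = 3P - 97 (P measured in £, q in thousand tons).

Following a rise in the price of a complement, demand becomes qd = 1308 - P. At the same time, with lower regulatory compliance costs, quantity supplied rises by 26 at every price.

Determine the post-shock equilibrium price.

344.75

Before the shock: 1627 - P = 3P - 97 ⇒ 1724 = 4P ⇒ P = 431, q = 1196.
The new curves are qd = 1308 - P (demand) and qs = 3P - 71 (supply).
Setting them equal: 1308 - P = 3P - 71 → 1379 = 4P, so P = 344.75 and q = 963.25.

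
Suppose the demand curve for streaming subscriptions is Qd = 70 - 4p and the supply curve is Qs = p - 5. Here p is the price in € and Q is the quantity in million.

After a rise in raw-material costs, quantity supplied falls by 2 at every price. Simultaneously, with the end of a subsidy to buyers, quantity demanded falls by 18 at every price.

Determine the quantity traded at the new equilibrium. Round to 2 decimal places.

4.80

Before the shock: 70 - 4p = p - 5 ⇒ 75 = 5p ⇒ p = 15, Q = 10.
The new curves are Qd = 52 - 4p (demand) and Qs = p - 7 (supply).
Clearing the new market: 52 - 4p = p - 7, so p = 11.8 and Q = 4.8.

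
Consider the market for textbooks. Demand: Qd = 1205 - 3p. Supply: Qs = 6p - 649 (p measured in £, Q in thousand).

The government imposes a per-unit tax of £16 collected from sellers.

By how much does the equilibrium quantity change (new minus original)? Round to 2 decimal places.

-32.00

Initially, 1205 - 3p = 6p - 649, so 1854 = 9p and p = 206, Q = 587.
Since sellers keep the price net of the tax, the effective supply curve becomes Qs = 6p - 745.
Setting them equal: 1205 - 3p = 6p - 745 → 1950 = 9p, so p = 650/3 ≈ 216.6667 and Q = 555.
ΔQ = 555 − 587 = -32.00.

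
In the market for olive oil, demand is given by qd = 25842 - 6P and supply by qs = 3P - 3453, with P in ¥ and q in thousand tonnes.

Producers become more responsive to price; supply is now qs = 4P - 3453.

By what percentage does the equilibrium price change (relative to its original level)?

-10

Initially, 25842 - 6P = 3P - 3453, so 29295 = 9P and P = 3255, q = 6312.
After the shift, demand is qd = 25842 - 6P and supply is qs = 4P - 3453.
Setting them equal: 25842 - 6P = 4P - 3453 → 29295 = 10P, so P = 2929.5 and q = 8265.
%ΔP = (2929.5 − 3255) / 3255 × 100 = -10%.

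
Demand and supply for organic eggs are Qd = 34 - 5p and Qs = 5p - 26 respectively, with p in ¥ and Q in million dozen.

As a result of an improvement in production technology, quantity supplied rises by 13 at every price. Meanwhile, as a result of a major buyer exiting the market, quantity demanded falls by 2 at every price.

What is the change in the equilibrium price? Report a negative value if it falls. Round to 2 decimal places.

-1.50

Solve the original market: 34 - 5p = 5p - 26, hence p = 6 and Q = 4.
The shock moves the curves to Qd = 32 - 5p and Qs = 5p - 13.
Clearing the new market: 32 - 5p = 5p - 13, so p = 4.5 and Q = 9.5.
Δp = 4.5 − 6 = -1.50.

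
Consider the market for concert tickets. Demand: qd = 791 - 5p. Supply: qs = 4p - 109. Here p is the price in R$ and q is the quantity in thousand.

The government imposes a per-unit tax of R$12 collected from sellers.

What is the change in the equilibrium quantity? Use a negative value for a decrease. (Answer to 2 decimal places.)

-26.67

Solve the original market: 791 - 5p = 4p - 109, hence p = 100 and q = 291.
Since sellers keep the price net of the tax, the effective supply curve becomes qs = 4p - 157.
New equilibrium: 791 - 5p = 4p - 157 ⇒ 948 = 9p ⇒ p = 316/3 ≈ 105.3333, q = 793/3 ≈ 264.3333.
Δq = 264.3333 − 291 = -26.67.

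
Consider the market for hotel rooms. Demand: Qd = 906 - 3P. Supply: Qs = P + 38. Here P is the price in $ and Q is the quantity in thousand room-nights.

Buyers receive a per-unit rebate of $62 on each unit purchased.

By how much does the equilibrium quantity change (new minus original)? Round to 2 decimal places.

+46.50

Initially, 906 - 3P = P + 38, so 868 = 4P and P = 217, Q = 255.
Since buyers' out-of-pocket price is the market price minus the rebate, the effective demand curve becomes Qd = 1092 - 3P.
Clearing the new market: 1092 - 3P = P + 38, so P = 263.5 and Q = 301.5.
ΔQ = 301.5 − 255 = +46.50.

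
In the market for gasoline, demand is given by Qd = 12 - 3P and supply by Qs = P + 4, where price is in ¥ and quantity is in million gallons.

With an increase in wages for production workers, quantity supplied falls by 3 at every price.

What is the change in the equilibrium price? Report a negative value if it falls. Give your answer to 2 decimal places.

+0.75

Initially, 12 - 3P = P + 4, so 8 = 4P and P = 2, Q = 6.
The new curves are Qd = 12 - 3P (demand) and Qs = P + 1 (supply).
Setting them equal: 12 - 3P = P + 1 → 11 = 4P, so P = 2.75 and Q = 3.75.
ΔP = 2.75 − 2 = +0.75.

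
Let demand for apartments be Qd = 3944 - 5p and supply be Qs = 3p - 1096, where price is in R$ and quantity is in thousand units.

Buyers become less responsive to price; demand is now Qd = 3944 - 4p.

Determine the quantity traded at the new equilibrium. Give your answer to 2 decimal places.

1064.00

Before the shock: 3944 - 5p = 3p - 1096 ⇒ 5040 = 8p ⇒ p = 630, Q = 794.
The shock moves the curves to Qd = 3944 - 4p and Qs = 3p - 1096.
Equate the new curves: 3944 - 4p = 3p - 1096, giving 5040 = 7p, p = 720, Q = 1064.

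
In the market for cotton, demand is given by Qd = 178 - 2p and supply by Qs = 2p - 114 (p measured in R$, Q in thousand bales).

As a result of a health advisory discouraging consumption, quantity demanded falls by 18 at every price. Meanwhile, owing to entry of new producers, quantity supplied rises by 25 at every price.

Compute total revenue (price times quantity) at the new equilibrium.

Initially, 178 - 2p = 2p - 114, so 292 = 4p and p = 73, Q = 32.
The shock moves the curves to Qd = 160 - 2p and Qs = 2p - 89.
Equate the new curves: 160 - 2p = 2p - 89, giving 249 = 4p, p = 62.25, Q = 35.5.
New expenditure = 62.25 × 35.5 = 2209.875.

2209.875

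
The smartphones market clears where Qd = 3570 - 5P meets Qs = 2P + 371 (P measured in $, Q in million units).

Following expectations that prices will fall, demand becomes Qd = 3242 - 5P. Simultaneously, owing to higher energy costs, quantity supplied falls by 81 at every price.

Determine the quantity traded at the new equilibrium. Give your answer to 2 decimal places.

Initially, 3570 - 5P = 2P + 371, so 3199 = 7P and P = 457, Q = 1285.
The new curves are Qd = 3242 - 5P (demand) and Qs = 2P + 290 (supply).
Setting them equal: 3242 - 5P = 2P + 290 → 2952 = 7P, so P = 2952/7 ≈ 421.7143 and Q = 7934/7 ≈ 1133.4286.

1133.43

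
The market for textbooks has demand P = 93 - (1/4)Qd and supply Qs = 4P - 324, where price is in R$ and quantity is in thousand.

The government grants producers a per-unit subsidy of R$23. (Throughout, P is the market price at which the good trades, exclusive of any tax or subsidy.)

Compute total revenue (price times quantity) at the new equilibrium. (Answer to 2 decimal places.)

5285.00

Solve the original market: 372 - 4P = 4P - 324, hence P = 87 and Q = 24.
Since sellers receive the price plus the subsidy, the effective supply curve becomes Qs = 4P - 232.
New equilibrium: 372 - 4P = 4P - 232 ⇒ 604 = 8P ⇒ P = 75.5, Q = 70.
New expenditure = 75.5 × 70 = 5285.00.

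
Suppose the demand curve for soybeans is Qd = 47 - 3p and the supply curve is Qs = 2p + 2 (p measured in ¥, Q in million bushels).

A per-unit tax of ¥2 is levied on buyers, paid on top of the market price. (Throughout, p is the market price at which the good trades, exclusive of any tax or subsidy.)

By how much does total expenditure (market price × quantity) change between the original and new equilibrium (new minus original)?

-42.72

Solve the original market: 47 - 3p = 2p + 2, hence p = 9 and Q = 20.
Since buyers pay the price plus the tax, the effective demand curve becomes Qd = 41 - 3p.
Setting them equal: 41 - 3p = 2p + 2 → 39 = 5p, so p = 7.8 and Q = 17.6.
Expenditure moves from 9×20 = 180 to 7.8×17.6 = 137.28; change = -42.72.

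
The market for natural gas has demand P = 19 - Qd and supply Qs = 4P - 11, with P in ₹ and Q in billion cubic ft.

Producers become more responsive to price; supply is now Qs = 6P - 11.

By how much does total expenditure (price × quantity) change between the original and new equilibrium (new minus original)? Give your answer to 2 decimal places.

Before the shock: 19 - P = 4P - 11 ⇒ 30 = 5P ⇒ P = 6, Q = 13.
The new curves are Qd = 19 - P (demand) and Qs = 6P - 11 (supply).
Equate the new curves: 19 - P = 6P - 11, giving 30 = 7P, P = 30/7 ≈ 4.2857, Q = 103/7 ≈ 14.7143.
Expenditure moves from 6×13 = 78 to 4.2857×14.7143 = 63.0612; change = -14.94.

-14.94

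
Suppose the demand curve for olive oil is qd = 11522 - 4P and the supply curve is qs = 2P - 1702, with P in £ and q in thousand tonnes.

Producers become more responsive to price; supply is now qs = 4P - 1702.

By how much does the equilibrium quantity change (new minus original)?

+2204

Before the shock: 11522 - 4P = 2P - 1702 ⇒ 13224 = 6P ⇒ P = 2204, q = 2706.
The new curves are qd = 11522 - 4P (demand) and qs = 4P - 1702 (supply).
Clearing the new market: 11522 - 4P = 4P - 1702, so P = 1653 and q = 4910.
Δq = 4910 − 2706 = +2204.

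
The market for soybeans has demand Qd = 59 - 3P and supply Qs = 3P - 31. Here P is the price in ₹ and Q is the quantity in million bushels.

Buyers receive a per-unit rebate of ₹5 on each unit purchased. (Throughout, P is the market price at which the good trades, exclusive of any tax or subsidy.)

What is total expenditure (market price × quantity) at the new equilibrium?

Solve the original market: 59 - 3P = 3P - 31, hence P = 15 and Q = 14.
Since buyers' out-of-pocket price is the market price minus the rebate, the effective demand curve becomes Qd = 74 - 3P.
Clearing the new market: 74 - 3P = 3P - 31, so P = 17.5 and Q = 21.5.
New expenditure = 17.5 × 21.5 = 376.25.

376.25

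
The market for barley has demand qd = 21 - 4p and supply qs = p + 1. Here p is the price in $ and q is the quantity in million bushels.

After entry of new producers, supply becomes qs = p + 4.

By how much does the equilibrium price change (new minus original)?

Before the shock: 21 - 4p = p + 1 ⇒ 20 = 5p ⇒ p = 4, q = 5.
After the shift, demand is qd = 21 - 4p and supply is qs = p + 4.
Equate the new curves: 21 - 4p = p + 4, giving 17 = 5p, p = 3.4, q = 7.4.
Δp = 3.4 − 4 = -0.6.

-0.6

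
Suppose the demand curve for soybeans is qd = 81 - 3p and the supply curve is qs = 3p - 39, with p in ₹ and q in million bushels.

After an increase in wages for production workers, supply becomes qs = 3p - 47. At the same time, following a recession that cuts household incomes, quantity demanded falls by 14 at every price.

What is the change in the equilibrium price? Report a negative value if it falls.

-1

Original equilibrium: 81 - 3p = 3p - 39 gives 120 = 6p, so p = 20 and q = 21.
The shock moves the curves to qd = 67 - 3p and qs = 3p - 47.
Setting them equal: 67 - 3p = 3p - 47 → 114 = 6p, so p = 19 and q = 10.
Δp = 19 − 20 = -1.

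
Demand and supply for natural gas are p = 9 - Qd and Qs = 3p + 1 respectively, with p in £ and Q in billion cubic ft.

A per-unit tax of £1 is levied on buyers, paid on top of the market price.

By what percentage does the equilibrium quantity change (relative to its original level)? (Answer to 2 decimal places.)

-10.71

Before the shock: 9 - p = 3p + 1 ⇒ 8 = 4p ⇒ p = 2, Q = 7.
Since buyers pay the price plus the tax, the effective demand curve becomes Qd = 8 - p.
New equilibrium: 8 - p = 3p + 1 ⇒ 7 = 4p ⇒ p = 1.75, Q = 6.25.
%ΔQ = (6.25 − 7) / 7 × 100 = -10.71%.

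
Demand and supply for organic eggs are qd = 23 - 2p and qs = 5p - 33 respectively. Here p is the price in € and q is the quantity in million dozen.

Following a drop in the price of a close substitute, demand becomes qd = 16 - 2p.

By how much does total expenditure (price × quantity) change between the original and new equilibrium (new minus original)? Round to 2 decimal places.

Before the shock: 23 - 2p = 5p - 33 ⇒ 56 = 7p ⇒ p = 8, q = 7.
With the change applied: demand qd = 16 - 2p, supply qs = 5p - 33.
Equate the new curves: 16 - 2p = 5p - 33, giving 49 = 7p, p = 7, q = 2.
Expenditure moves from 8×7 = 56 to 7×2 = 14; change = -42.00.

-42.00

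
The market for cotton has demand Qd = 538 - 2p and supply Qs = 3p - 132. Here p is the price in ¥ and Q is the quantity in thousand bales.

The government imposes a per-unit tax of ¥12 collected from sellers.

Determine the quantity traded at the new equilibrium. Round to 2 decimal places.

255.60

Original equilibrium: 538 - 2p = 3p - 132 gives 670 = 5p, so p = 134 and Q = 270.
Since sellers keep the price net of the tax, the effective supply curve becomes Qs = 3p - 168.
Setting them equal: 538 - 2p = 3p - 168 → 706 = 5p, so p = 141.2 and Q = 255.6.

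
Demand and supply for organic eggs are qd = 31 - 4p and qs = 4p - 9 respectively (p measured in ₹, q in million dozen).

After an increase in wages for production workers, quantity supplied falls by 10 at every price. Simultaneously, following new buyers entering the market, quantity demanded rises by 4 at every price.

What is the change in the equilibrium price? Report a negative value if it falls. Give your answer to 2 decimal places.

Original equilibrium: 31 - 4p = 4p - 9 gives 40 = 8p, so p = 5 and q = 11.
The shock moves the curves to qd = 35 - 4p and qs = 4p - 19.
Clearing the new market: 35 - 4p = 4p - 19, so p = 6.75 and q = 8.
Δp = 6.75 − 5 = +1.75.

+1.75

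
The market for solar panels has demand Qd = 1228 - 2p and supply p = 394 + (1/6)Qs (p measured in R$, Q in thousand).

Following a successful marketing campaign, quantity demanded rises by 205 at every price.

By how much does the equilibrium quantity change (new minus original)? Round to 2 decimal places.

+153.75

Before the shock: 1228 - 2p = 6p - 2364 ⇒ 3592 = 8p ⇒ p = 449, Q = 330.
After the shift, demand is Qd = 1433 - 2p and supply is Qs = 6p - 2364.
Equate the new curves: 1433 - 2p = 6p - 2364, giving 3797 = 8p, p = 474.625, Q = 483.75.
ΔQ = 483.75 − 330 = +153.75.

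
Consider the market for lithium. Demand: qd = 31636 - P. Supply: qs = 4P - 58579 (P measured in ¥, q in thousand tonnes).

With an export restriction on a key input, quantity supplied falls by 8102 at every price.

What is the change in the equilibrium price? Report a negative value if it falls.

Initially, 31636 - P = 4P - 58579, so 90215 = 5P and P = 18043, q = 13593.
The shock moves the curves to qd = 31636 - P and qs = 4P - 66681.
New equilibrium: 31636 - P = 4P - 66681 ⇒ 98317 = 5P ⇒ P = 19663.4, q = 11972.6.
ΔP = 19663.4 − 18043 = +1620.4.

+1620.4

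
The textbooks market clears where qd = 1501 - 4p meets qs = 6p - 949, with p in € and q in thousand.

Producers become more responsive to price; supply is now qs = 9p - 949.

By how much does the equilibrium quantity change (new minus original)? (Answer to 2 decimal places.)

Initially, 1501 - 4p = 6p - 949, so 2450 = 10p and p = 245, q = 521.
After the shift, demand is qd = 1501 - 4p and supply is qs = 9p - 949.
Clearing the new market: 1501 - 4p = 9p - 949, so p = 2450/13 ≈ 188.4615 and q = 9713/13 ≈ 747.1538.
Δq = 747.1538 − 521 = +226.15.

+226.15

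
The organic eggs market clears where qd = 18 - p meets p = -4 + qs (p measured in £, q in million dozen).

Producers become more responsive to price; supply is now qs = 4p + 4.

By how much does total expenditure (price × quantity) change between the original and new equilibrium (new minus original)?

-34.44

Original equilibrium: 18 - p = p + 4 gives 14 = 2p, so p = 7 and q = 11.
After the shift, demand is qd = 18 - p and supply is qs = 4p + 4.
Equate the new curves: 18 - p = 4p + 4, giving 14 = 5p, p = 2.8, q = 15.2.
Expenditure moves from 7×11 = 77 to 2.8×15.2 = 42.56; change = -34.44.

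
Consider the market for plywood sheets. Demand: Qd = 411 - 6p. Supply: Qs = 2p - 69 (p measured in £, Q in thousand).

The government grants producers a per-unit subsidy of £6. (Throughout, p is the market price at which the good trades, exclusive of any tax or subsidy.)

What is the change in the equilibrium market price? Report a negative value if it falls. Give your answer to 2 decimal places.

Original equilibrium: 411 - 6p = 2p - 69 gives 480 = 8p, so p = 60 and Q = 51.
Since sellers receive the price plus the subsidy, the effective supply curve becomes Qs = 2p - 57.
Clearing the new market: 411 - 6p = 2p - 57, so p = 58.5 and Q = 60.
Δp = 58.5 − 60 = -1.50.

-1.50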